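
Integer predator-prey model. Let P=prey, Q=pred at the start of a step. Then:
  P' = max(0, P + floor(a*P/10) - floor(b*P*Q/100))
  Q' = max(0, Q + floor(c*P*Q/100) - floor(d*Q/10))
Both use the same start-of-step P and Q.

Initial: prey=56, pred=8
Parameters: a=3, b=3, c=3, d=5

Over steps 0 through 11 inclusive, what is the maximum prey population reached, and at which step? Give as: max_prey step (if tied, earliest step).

Answer: 59 1

Derivation:
Step 1: prey: 56+16-13=59; pred: 8+13-4=17
Step 2: prey: 59+17-30=46; pred: 17+30-8=39
Step 3: prey: 46+13-53=6; pred: 39+53-19=73
Step 4: prey: 6+1-13=0; pred: 73+13-36=50
Step 5: prey: 0+0-0=0; pred: 50+0-25=25
Step 6: prey: 0+0-0=0; pred: 25+0-12=13
Step 7: prey: 0+0-0=0; pred: 13+0-6=7
Step 8: prey: 0+0-0=0; pred: 7+0-3=4
Step 9: prey: 0+0-0=0; pred: 4+0-2=2
Step 10: prey: 0+0-0=0; pred: 2+0-1=1
Step 11: prey: 0+0-0=0; pred: 1+0-0=1
Max prey = 59 at step 1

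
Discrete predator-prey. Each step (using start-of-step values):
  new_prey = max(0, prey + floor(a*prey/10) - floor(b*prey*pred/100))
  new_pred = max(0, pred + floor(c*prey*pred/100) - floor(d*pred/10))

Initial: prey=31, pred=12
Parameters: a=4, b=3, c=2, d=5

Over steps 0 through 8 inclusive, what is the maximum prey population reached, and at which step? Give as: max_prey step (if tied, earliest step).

Answer: 32 1

Derivation:
Step 1: prey: 31+12-11=32; pred: 12+7-6=13
Step 2: prey: 32+12-12=32; pred: 13+8-6=15
Step 3: prey: 32+12-14=30; pred: 15+9-7=17
Step 4: prey: 30+12-15=27; pred: 17+10-8=19
Step 5: prey: 27+10-15=22; pred: 19+10-9=20
Step 6: prey: 22+8-13=17; pred: 20+8-10=18
Step 7: prey: 17+6-9=14; pred: 18+6-9=15
Step 8: prey: 14+5-6=13; pred: 15+4-7=12
Max prey = 32 at step 1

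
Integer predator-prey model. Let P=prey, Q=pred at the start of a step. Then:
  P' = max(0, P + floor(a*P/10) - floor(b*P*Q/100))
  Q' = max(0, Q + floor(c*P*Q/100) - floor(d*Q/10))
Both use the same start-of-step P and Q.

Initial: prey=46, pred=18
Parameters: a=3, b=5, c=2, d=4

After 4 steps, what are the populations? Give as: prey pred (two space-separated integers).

Answer: 0 10

Derivation:
Step 1: prey: 46+13-41=18; pred: 18+16-7=27
Step 2: prey: 18+5-24=0; pred: 27+9-10=26
Step 3: prey: 0+0-0=0; pred: 26+0-10=16
Step 4: prey: 0+0-0=0; pred: 16+0-6=10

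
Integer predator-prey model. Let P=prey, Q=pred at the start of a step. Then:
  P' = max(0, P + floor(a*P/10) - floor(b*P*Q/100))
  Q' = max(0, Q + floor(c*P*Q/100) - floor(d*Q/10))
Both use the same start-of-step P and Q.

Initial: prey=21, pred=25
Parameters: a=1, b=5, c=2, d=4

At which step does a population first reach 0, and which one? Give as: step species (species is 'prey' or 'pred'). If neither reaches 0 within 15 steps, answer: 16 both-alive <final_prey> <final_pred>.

Step 1: prey: 21+2-26=0; pred: 25+10-10=25
First extinction: prey at step 1

Answer: 1 prey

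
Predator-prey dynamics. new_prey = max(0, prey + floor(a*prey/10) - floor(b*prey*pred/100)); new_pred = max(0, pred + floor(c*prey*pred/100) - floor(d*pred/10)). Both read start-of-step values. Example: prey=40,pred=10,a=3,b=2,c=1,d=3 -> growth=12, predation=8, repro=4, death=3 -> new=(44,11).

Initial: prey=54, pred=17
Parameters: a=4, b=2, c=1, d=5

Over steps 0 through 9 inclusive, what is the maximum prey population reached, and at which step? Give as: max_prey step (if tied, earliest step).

Step 1: prey: 54+21-18=57; pred: 17+9-8=18
Step 2: prey: 57+22-20=59; pred: 18+10-9=19
Step 3: prey: 59+23-22=60; pred: 19+11-9=21
Step 4: prey: 60+24-25=59; pred: 21+12-10=23
Step 5: prey: 59+23-27=55; pred: 23+13-11=25
Step 6: prey: 55+22-27=50; pred: 25+13-12=26
Step 7: prey: 50+20-26=44; pred: 26+13-13=26
Step 8: prey: 44+17-22=39; pred: 26+11-13=24
Step 9: prey: 39+15-18=36; pred: 24+9-12=21
Max prey = 60 at step 3

Answer: 60 3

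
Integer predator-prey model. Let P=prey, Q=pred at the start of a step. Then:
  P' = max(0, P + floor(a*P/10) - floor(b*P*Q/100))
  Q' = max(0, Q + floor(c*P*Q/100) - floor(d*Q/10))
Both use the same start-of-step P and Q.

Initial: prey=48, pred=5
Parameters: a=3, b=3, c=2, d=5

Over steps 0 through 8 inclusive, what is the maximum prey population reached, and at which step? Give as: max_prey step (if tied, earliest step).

Answer: 60 2

Derivation:
Step 1: prey: 48+14-7=55; pred: 5+4-2=7
Step 2: prey: 55+16-11=60; pred: 7+7-3=11
Step 3: prey: 60+18-19=59; pred: 11+13-5=19
Step 4: prey: 59+17-33=43; pred: 19+22-9=32
Step 5: prey: 43+12-41=14; pred: 32+27-16=43
Step 6: prey: 14+4-18=0; pred: 43+12-21=34
Step 7: prey: 0+0-0=0; pred: 34+0-17=17
Step 8: prey: 0+0-0=0; pred: 17+0-8=9
Max prey = 60 at step 2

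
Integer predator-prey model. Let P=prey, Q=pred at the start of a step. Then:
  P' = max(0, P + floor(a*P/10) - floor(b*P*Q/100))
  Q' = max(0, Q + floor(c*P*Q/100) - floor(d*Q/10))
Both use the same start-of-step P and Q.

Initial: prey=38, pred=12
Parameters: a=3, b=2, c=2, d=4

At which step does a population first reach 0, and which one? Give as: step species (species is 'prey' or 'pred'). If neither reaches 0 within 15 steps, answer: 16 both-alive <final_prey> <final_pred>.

Answer: 16 both-alive 2 2

Derivation:
Step 1: prey: 38+11-9=40; pred: 12+9-4=17
Step 2: prey: 40+12-13=39; pred: 17+13-6=24
Step 3: prey: 39+11-18=32; pred: 24+18-9=33
Step 4: prey: 32+9-21=20; pred: 33+21-13=41
Step 5: prey: 20+6-16=10; pred: 41+16-16=41
Step 6: prey: 10+3-8=5; pred: 41+8-16=33
Step 7: prey: 5+1-3=3; pred: 33+3-13=23
Step 8: prey: 3+0-1=2; pred: 23+1-9=15
Step 9: prey: 2+0-0=2; pred: 15+0-6=9
Step 10: prey: 2+0-0=2; pred: 9+0-3=6
Step 11: prey: 2+0-0=2; pred: 6+0-2=4
Step 12: prey: 2+0-0=2; pred: 4+0-1=3
Step 13: prey: 2+0-0=2; pred: 3+0-1=2
Step 14: prey: 2+0-0=2; pred: 2+0-0=2
Steps 15-15: state stable at prey=2, pred=2 (no change)
No extinction within 15 steps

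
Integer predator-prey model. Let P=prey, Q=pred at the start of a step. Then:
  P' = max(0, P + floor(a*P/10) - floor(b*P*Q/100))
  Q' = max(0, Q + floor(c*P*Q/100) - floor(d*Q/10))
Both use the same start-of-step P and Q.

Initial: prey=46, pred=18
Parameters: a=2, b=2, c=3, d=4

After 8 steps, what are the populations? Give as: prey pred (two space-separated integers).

Answer: 0 6

Derivation:
Step 1: prey: 46+9-16=39; pred: 18+24-7=35
Step 2: prey: 39+7-27=19; pred: 35+40-14=61
Step 3: prey: 19+3-23=0; pred: 61+34-24=71
Step 4: prey: 0+0-0=0; pred: 71+0-28=43
Step 5: prey: 0+0-0=0; pred: 43+0-17=26
Step 6: prey: 0+0-0=0; pred: 26+0-10=16
Step 7: prey: 0+0-0=0; pred: 16+0-6=10
Step 8: prey: 0+0-0=0; pred: 10+0-4=6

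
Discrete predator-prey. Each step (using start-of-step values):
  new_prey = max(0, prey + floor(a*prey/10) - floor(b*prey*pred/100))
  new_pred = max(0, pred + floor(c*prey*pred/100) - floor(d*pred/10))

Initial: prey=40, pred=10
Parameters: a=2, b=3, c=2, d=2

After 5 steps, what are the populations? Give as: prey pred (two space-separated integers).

Step 1: prey: 40+8-12=36; pred: 10+8-2=16
Step 2: prey: 36+7-17=26; pred: 16+11-3=24
Step 3: prey: 26+5-18=13; pred: 24+12-4=32
Step 4: prey: 13+2-12=3; pred: 32+8-6=34
Step 5: prey: 3+0-3=0; pred: 34+2-6=30

Answer: 0 30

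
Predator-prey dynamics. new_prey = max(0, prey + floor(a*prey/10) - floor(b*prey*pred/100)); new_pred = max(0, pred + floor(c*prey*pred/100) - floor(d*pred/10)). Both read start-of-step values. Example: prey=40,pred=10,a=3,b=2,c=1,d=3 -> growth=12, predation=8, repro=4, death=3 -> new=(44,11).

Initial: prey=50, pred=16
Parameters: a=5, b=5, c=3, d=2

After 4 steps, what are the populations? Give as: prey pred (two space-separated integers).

Answer: 0 44

Derivation:
Step 1: prey: 50+25-40=35; pred: 16+24-3=37
Step 2: prey: 35+17-64=0; pred: 37+38-7=68
Step 3: prey: 0+0-0=0; pred: 68+0-13=55
Step 4: prey: 0+0-0=0; pred: 55+0-11=44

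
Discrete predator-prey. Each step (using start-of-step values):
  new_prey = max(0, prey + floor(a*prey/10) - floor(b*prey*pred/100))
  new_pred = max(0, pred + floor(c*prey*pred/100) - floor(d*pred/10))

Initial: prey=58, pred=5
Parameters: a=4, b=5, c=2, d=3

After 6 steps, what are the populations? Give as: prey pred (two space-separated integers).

Answer: 0 24

Derivation:
Step 1: prey: 58+23-14=67; pred: 5+5-1=9
Step 2: prey: 67+26-30=63; pred: 9+12-2=19
Step 3: prey: 63+25-59=29; pred: 19+23-5=37
Step 4: prey: 29+11-53=0; pred: 37+21-11=47
Step 5: prey: 0+0-0=0; pred: 47+0-14=33
Step 6: prey: 0+0-0=0; pred: 33+0-9=24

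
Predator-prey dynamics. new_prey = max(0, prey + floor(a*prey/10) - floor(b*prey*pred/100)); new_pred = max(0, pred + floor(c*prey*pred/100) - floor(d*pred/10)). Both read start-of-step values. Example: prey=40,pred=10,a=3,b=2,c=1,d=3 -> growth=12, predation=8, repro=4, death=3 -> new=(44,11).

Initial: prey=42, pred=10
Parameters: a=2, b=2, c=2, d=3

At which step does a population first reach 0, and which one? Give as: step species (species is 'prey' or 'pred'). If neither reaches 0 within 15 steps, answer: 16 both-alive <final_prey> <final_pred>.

Answer: 16 both-alive 1 3

Derivation:
Step 1: prey: 42+8-8=42; pred: 10+8-3=15
Step 2: prey: 42+8-12=38; pred: 15+12-4=23
Step 3: prey: 38+7-17=28; pred: 23+17-6=34
Step 4: prey: 28+5-19=14; pred: 34+19-10=43
Step 5: prey: 14+2-12=4; pred: 43+12-12=43
Step 6: prey: 4+0-3=1; pred: 43+3-12=34
Step 7: prey: 1+0-0=1; pred: 34+0-10=24
Step 8: prey: 1+0-0=1; pred: 24+0-7=17
Step 9: prey: 1+0-0=1; pred: 17+0-5=12
Step 10: prey: 1+0-0=1; pred: 12+0-3=9
Step 11: prey: 1+0-0=1; pred: 9+0-2=7
Step 12: prey: 1+0-0=1; pred: 7+0-2=5
Step 13: prey: 1+0-0=1; pred: 5+0-1=4
Step 14: prey: 1+0-0=1; pred: 4+0-1=3
Step 15: prey: 1+0-0=1; pred: 3+0-0=3
No extinction within 15 steps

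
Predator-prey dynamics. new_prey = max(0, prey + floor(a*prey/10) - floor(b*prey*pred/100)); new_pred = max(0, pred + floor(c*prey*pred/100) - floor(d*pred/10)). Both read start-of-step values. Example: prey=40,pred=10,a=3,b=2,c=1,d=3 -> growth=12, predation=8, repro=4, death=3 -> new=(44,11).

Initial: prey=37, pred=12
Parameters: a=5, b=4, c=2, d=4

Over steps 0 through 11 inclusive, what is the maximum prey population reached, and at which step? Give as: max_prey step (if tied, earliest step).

Step 1: prey: 37+18-17=38; pred: 12+8-4=16
Step 2: prey: 38+19-24=33; pred: 16+12-6=22
Step 3: prey: 33+16-29=20; pred: 22+14-8=28
Step 4: prey: 20+10-22=8; pred: 28+11-11=28
Step 5: prey: 8+4-8=4; pred: 28+4-11=21
Step 6: prey: 4+2-3=3; pred: 21+1-8=14
Step 7: prey: 3+1-1=3; pred: 14+0-5=9
Step 8: prey: 3+1-1=3; pred: 9+0-3=6
Step 9: prey: 3+1-0=4; pred: 6+0-2=4
Step 10: prey: 4+2-0=6; pred: 4+0-1=3
Step 11: prey: 6+3-0=9; pred: 3+0-1=2
Max prey = 38 at step 1

Answer: 38 1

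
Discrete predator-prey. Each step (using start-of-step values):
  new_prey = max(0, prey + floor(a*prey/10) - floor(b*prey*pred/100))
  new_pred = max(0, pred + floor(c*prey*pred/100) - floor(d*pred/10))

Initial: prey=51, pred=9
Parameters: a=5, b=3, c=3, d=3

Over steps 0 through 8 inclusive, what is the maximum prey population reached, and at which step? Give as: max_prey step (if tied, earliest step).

Step 1: prey: 51+25-13=63; pred: 9+13-2=20
Step 2: prey: 63+31-37=57; pred: 20+37-6=51
Step 3: prey: 57+28-87=0; pred: 51+87-15=123
Step 4: prey: 0+0-0=0; pred: 123+0-36=87
Step 5: prey: 0+0-0=0; pred: 87+0-26=61
Step 6: prey: 0+0-0=0; pred: 61+0-18=43
Step 7: prey: 0+0-0=0; pred: 43+0-12=31
Step 8: prey: 0+0-0=0; pred: 31+0-9=22
Max prey = 63 at step 1

Answer: 63 1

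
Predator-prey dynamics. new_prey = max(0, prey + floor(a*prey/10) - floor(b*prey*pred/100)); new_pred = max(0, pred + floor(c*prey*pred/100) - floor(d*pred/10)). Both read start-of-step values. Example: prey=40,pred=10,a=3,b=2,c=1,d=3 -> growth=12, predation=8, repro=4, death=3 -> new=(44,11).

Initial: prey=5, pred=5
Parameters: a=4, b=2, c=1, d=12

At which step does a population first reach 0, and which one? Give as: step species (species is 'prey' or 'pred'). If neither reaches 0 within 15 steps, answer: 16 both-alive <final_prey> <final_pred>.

Step 1: prey: 5+2-0=7; pred: 5+0-6=0
First extinction: pred at step 1

Answer: 1 pred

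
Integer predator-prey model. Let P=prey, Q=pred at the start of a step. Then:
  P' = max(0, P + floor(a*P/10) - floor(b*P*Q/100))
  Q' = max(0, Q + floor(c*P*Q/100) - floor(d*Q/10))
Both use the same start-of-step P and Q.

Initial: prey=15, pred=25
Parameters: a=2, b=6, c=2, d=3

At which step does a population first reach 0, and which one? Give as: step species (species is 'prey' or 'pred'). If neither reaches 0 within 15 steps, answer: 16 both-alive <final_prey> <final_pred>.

Step 1: prey: 15+3-22=0; pred: 25+7-7=25
First extinction: prey at step 1

Answer: 1 prey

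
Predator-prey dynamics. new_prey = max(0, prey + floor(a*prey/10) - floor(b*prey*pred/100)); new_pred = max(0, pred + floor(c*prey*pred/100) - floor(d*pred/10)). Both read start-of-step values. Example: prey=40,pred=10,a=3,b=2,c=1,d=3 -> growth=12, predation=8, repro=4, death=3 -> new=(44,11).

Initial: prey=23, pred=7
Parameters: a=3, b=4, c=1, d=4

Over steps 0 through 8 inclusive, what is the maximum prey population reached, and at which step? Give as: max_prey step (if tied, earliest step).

Answer: 54 8

Derivation:
Step 1: prey: 23+6-6=23; pred: 7+1-2=6
Step 2: prey: 23+6-5=24; pred: 6+1-2=5
Step 3: prey: 24+7-4=27; pred: 5+1-2=4
Step 4: prey: 27+8-4=31; pred: 4+1-1=4
Step 5: prey: 31+9-4=36; pred: 4+1-1=4
Step 6: prey: 36+10-5=41; pred: 4+1-1=4
Step 7: prey: 41+12-6=47; pred: 4+1-1=4
Step 8: prey: 47+14-7=54; pred: 4+1-1=4
Max prey = 54 at step 8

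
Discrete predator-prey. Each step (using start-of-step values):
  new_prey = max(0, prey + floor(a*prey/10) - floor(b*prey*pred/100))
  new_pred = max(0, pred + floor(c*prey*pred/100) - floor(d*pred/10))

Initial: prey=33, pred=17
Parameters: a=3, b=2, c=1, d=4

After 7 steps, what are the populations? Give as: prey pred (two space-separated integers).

Step 1: prey: 33+9-11=31; pred: 17+5-6=16
Step 2: prey: 31+9-9=31; pred: 16+4-6=14
Step 3: prey: 31+9-8=32; pred: 14+4-5=13
Step 4: prey: 32+9-8=33; pred: 13+4-5=12
Step 5: prey: 33+9-7=35; pred: 12+3-4=11
Step 6: prey: 35+10-7=38; pred: 11+3-4=10
Step 7: prey: 38+11-7=42; pred: 10+3-4=9

Answer: 42 9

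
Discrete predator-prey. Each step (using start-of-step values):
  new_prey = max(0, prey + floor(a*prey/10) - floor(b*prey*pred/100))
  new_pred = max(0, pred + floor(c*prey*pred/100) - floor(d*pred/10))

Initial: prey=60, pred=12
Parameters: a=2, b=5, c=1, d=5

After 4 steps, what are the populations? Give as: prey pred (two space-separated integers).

Answer: 10 5

Derivation:
Step 1: prey: 60+12-36=36; pred: 12+7-6=13
Step 2: prey: 36+7-23=20; pred: 13+4-6=11
Step 3: prey: 20+4-11=13; pred: 11+2-5=8
Step 4: prey: 13+2-5=10; pred: 8+1-4=5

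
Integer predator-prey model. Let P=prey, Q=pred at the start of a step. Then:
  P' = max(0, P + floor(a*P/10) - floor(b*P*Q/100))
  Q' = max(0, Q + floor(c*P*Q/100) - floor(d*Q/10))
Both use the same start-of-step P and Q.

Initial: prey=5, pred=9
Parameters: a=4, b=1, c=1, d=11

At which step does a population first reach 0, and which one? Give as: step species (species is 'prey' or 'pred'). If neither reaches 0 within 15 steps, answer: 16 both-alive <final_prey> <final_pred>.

Answer: 1 pred

Derivation:
Step 1: prey: 5+2-0=7; pred: 9+0-9=0
First extinction: pred at step 1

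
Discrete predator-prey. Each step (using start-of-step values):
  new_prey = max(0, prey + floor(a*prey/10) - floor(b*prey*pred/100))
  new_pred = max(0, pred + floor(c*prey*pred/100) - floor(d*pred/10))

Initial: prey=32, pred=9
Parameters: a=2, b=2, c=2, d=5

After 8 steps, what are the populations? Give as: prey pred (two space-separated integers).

Answer: 16 15

Derivation:
Step 1: prey: 32+6-5=33; pred: 9+5-4=10
Step 2: prey: 33+6-6=33; pred: 10+6-5=11
Step 3: prey: 33+6-7=32; pred: 11+7-5=13
Step 4: prey: 32+6-8=30; pred: 13+8-6=15
Step 5: prey: 30+6-9=27; pred: 15+9-7=17
Step 6: prey: 27+5-9=23; pred: 17+9-8=18
Step 7: prey: 23+4-8=19; pred: 18+8-9=17
Step 8: prey: 19+3-6=16; pred: 17+6-8=15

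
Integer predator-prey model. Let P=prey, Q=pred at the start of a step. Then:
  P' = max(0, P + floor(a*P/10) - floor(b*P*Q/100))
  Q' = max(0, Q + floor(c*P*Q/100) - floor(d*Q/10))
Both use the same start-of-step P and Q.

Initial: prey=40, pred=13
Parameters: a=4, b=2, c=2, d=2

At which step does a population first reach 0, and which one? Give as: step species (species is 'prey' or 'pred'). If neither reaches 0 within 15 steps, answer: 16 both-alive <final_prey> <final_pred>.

Step 1: prey: 40+16-10=46; pred: 13+10-2=21
Step 2: prey: 46+18-19=45; pred: 21+19-4=36
Step 3: prey: 45+18-32=31; pred: 36+32-7=61
Step 4: prey: 31+12-37=6; pred: 61+37-12=86
Step 5: prey: 6+2-10=0; pred: 86+10-17=79
First extinction: prey at step 5

Answer: 5 prey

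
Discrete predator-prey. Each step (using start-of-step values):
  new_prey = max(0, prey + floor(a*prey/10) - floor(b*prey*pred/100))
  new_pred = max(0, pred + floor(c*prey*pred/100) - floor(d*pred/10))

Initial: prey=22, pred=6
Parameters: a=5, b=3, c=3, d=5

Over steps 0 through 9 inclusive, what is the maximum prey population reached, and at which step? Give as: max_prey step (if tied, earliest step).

Step 1: prey: 22+11-3=30; pred: 6+3-3=6
Step 2: prey: 30+15-5=40; pred: 6+5-3=8
Step 3: prey: 40+20-9=51; pred: 8+9-4=13
Step 4: prey: 51+25-19=57; pred: 13+19-6=26
Step 5: prey: 57+28-44=41; pred: 26+44-13=57
Step 6: prey: 41+20-70=0; pred: 57+70-28=99
Step 7: prey: 0+0-0=0; pred: 99+0-49=50
Step 8: prey: 0+0-0=0; pred: 50+0-25=25
Step 9: prey: 0+0-0=0; pred: 25+0-12=13
Max prey = 57 at step 4

Answer: 57 4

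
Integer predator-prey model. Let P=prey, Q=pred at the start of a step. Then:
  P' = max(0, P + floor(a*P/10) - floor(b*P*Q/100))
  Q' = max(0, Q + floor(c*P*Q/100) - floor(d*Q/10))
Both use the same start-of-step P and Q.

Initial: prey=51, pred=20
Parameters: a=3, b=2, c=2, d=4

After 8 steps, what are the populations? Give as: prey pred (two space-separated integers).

Step 1: prey: 51+15-20=46; pred: 20+20-8=32
Step 2: prey: 46+13-29=30; pred: 32+29-12=49
Step 3: prey: 30+9-29=10; pred: 49+29-19=59
Step 4: prey: 10+3-11=2; pred: 59+11-23=47
Step 5: prey: 2+0-1=1; pred: 47+1-18=30
Step 6: prey: 1+0-0=1; pred: 30+0-12=18
Step 7: prey: 1+0-0=1; pred: 18+0-7=11
Step 8: prey: 1+0-0=1; pred: 11+0-4=7

Answer: 1 7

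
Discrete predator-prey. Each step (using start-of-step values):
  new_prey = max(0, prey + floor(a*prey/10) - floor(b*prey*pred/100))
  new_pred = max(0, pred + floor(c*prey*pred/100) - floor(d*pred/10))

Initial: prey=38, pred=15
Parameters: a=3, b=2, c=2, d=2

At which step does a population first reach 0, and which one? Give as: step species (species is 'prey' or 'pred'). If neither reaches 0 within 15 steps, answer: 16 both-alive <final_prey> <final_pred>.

Answer: 5 prey

Derivation:
Step 1: prey: 38+11-11=38; pred: 15+11-3=23
Step 2: prey: 38+11-17=32; pred: 23+17-4=36
Step 3: prey: 32+9-23=18; pred: 36+23-7=52
Step 4: prey: 18+5-18=5; pred: 52+18-10=60
Step 5: prey: 5+1-6=0; pred: 60+6-12=54
First extinction: prey at step 5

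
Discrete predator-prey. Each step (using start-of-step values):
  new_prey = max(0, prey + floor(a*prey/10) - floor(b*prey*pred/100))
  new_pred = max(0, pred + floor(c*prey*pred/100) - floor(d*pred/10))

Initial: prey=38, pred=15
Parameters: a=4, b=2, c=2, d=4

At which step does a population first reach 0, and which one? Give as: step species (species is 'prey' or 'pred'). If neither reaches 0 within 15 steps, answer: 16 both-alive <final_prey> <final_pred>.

Step 1: prey: 38+15-11=42; pred: 15+11-6=20
Step 2: prey: 42+16-16=42; pred: 20+16-8=28
Step 3: prey: 42+16-23=35; pred: 28+23-11=40
Step 4: prey: 35+14-28=21; pred: 40+28-16=52
Step 5: prey: 21+8-21=8; pred: 52+21-20=53
Step 6: prey: 8+3-8=3; pred: 53+8-21=40
Step 7: prey: 3+1-2=2; pred: 40+2-16=26
Step 8: prey: 2+0-1=1; pred: 26+1-10=17
Step 9: prey: 1+0-0=1; pred: 17+0-6=11
Step 10: prey: 1+0-0=1; pred: 11+0-4=7
Step 11: prey: 1+0-0=1; pred: 7+0-2=5
Step 12: prey: 1+0-0=1; pred: 5+0-2=3
Step 13: prey: 1+0-0=1; pred: 3+0-1=2
Step 14: prey: 1+0-0=1; pred: 2+0-0=2
Steps 15-15: state stable at prey=1, pred=2 (no change)
No extinction within 15 steps

Answer: 16 both-alive 1 2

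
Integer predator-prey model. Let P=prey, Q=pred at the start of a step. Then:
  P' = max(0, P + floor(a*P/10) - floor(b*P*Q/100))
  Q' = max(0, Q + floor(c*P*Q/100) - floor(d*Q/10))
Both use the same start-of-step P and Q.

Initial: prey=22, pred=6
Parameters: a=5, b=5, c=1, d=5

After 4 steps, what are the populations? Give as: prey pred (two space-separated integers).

Answer: 63 3

Derivation:
Step 1: prey: 22+11-6=27; pred: 6+1-3=4
Step 2: prey: 27+13-5=35; pred: 4+1-2=3
Step 3: prey: 35+17-5=47; pred: 3+1-1=3
Step 4: prey: 47+23-7=63; pred: 3+1-1=3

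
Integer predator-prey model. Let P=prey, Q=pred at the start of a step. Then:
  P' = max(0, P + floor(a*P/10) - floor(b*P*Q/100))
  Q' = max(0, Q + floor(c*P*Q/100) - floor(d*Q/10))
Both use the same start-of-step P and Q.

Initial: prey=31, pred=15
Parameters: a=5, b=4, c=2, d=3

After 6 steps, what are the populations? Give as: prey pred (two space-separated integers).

Step 1: prey: 31+15-18=28; pred: 15+9-4=20
Step 2: prey: 28+14-22=20; pred: 20+11-6=25
Step 3: prey: 20+10-20=10; pred: 25+10-7=28
Step 4: prey: 10+5-11=4; pred: 28+5-8=25
Step 5: prey: 4+2-4=2; pred: 25+2-7=20
Step 6: prey: 2+1-1=2; pred: 20+0-6=14

Answer: 2 14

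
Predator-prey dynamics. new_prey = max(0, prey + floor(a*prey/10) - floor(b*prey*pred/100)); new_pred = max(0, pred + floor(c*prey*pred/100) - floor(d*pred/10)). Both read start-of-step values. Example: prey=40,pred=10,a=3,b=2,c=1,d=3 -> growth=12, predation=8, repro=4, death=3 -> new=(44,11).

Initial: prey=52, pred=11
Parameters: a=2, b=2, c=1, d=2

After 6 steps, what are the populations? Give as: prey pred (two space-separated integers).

Answer: 10 31

Derivation:
Step 1: prey: 52+10-11=51; pred: 11+5-2=14
Step 2: prey: 51+10-14=47; pred: 14+7-2=19
Step 3: prey: 47+9-17=39; pred: 19+8-3=24
Step 4: prey: 39+7-18=28; pred: 24+9-4=29
Step 5: prey: 28+5-16=17; pred: 29+8-5=32
Step 6: prey: 17+3-10=10; pred: 32+5-6=31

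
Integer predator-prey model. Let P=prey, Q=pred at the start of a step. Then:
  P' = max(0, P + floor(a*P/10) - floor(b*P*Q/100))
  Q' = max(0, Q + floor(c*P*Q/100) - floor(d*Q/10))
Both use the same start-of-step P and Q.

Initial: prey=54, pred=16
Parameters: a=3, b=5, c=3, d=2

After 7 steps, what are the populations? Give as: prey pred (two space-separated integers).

Answer: 0 21

Derivation:
Step 1: prey: 54+16-43=27; pred: 16+25-3=38
Step 2: prey: 27+8-51=0; pred: 38+30-7=61
Step 3: prey: 0+0-0=0; pred: 61+0-12=49
Step 4: prey: 0+0-0=0; pred: 49+0-9=40
Step 5: prey: 0+0-0=0; pred: 40+0-8=32
Step 6: prey: 0+0-0=0; pred: 32+0-6=26
Step 7: prey: 0+0-0=0; pred: 26+0-5=21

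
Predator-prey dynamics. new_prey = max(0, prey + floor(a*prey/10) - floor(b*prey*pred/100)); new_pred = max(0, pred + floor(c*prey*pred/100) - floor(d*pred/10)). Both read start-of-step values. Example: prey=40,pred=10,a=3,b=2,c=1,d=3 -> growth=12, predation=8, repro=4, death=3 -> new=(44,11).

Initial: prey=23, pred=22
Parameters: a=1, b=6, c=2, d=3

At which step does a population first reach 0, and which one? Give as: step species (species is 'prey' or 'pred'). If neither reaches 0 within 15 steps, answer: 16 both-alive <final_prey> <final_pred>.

Step 1: prey: 23+2-30=0; pred: 22+10-6=26
First extinction: prey at step 1

Answer: 1 prey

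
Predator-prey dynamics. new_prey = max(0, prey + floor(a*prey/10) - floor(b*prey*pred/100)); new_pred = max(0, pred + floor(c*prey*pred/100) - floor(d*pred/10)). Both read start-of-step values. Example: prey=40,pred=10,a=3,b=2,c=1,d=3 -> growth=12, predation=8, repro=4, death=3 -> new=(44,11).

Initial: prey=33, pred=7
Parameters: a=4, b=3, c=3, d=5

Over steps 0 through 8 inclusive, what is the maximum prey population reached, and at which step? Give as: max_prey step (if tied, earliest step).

Step 1: prey: 33+13-6=40; pred: 7+6-3=10
Step 2: prey: 40+16-12=44; pred: 10+12-5=17
Step 3: prey: 44+17-22=39; pred: 17+22-8=31
Step 4: prey: 39+15-36=18; pred: 31+36-15=52
Step 5: prey: 18+7-28=0; pred: 52+28-26=54
Step 6: prey: 0+0-0=0; pred: 54+0-27=27
Step 7: prey: 0+0-0=0; pred: 27+0-13=14
Step 8: prey: 0+0-0=0; pred: 14+0-7=7
Max prey = 44 at step 2

Answer: 44 2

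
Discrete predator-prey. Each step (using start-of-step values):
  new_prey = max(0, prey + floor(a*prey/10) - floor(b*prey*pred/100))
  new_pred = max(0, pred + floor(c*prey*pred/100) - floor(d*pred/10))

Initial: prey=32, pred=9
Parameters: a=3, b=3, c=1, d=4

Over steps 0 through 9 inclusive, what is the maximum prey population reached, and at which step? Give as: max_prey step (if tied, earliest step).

Step 1: prey: 32+9-8=33; pred: 9+2-3=8
Step 2: prey: 33+9-7=35; pred: 8+2-3=7
Step 3: prey: 35+10-7=38; pred: 7+2-2=7
Step 4: prey: 38+11-7=42; pred: 7+2-2=7
Step 5: prey: 42+12-8=46; pred: 7+2-2=7
Step 6: prey: 46+13-9=50; pred: 7+3-2=8
Step 7: prey: 50+15-12=53; pred: 8+4-3=9
Step 8: prey: 53+15-14=54; pred: 9+4-3=10
Step 9: prey: 54+16-16=54; pred: 10+5-4=11
Max prey = 54 at step 8

Answer: 54 8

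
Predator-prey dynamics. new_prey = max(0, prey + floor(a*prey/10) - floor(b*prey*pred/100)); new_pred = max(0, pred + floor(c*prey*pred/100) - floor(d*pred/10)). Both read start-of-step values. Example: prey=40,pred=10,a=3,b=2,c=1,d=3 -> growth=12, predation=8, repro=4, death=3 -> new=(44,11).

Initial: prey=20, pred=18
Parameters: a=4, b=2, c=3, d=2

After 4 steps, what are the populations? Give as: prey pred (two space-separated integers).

Answer: 6 56

Derivation:
Step 1: prey: 20+8-7=21; pred: 18+10-3=25
Step 2: prey: 21+8-10=19; pred: 25+15-5=35
Step 3: prey: 19+7-13=13; pred: 35+19-7=47
Step 4: prey: 13+5-12=6; pred: 47+18-9=56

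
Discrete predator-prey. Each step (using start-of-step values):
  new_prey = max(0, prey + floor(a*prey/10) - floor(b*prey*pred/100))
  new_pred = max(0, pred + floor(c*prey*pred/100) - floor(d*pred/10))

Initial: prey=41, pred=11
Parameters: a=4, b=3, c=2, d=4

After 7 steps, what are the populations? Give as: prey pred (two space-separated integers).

Answer: 1 13

Derivation:
Step 1: prey: 41+16-13=44; pred: 11+9-4=16
Step 2: prey: 44+17-21=40; pred: 16+14-6=24
Step 3: prey: 40+16-28=28; pred: 24+19-9=34
Step 4: prey: 28+11-28=11; pred: 34+19-13=40
Step 5: prey: 11+4-13=2; pred: 40+8-16=32
Step 6: prey: 2+0-1=1; pred: 32+1-12=21
Step 7: prey: 1+0-0=1; pred: 21+0-8=13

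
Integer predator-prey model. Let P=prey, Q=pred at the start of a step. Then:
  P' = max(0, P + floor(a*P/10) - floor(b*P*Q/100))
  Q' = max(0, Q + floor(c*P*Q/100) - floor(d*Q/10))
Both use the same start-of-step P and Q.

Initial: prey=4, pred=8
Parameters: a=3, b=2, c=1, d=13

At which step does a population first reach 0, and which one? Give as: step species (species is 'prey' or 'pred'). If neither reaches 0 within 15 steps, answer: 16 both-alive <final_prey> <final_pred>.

Answer: 1 pred

Derivation:
Step 1: prey: 4+1-0=5; pred: 8+0-10=0
First extinction: pred at step 1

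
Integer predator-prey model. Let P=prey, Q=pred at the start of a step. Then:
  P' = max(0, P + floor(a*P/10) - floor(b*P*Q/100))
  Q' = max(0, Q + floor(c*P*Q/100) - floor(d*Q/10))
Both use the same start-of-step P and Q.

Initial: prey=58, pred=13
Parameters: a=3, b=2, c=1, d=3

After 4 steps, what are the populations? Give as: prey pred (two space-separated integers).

Answer: 37 34

Derivation:
Step 1: prey: 58+17-15=60; pred: 13+7-3=17
Step 2: prey: 60+18-20=58; pred: 17+10-5=22
Step 3: prey: 58+17-25=50; pred: 22+12-6=28
Step 4: prey: 50+15-28=37; pred: 28+14-8=34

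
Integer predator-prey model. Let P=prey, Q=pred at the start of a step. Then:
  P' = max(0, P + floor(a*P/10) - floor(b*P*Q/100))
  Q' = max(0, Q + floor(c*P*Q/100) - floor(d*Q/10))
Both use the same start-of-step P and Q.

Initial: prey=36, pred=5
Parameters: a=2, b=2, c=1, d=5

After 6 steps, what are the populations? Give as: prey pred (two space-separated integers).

Answer: 76 4

Derivation:
Step 1: prey: 36+7-3=40; pred: 5+1-2=4
Step 2: prey: 40+8-3=45; pred: 4+1-2=3
Step 3: prey: 45+9-2=52; pred: 3+1-1=3
Step 4: prey: 52+10-3=59; pred: 3+1-1=3
Step 5: prey: 59+11-3=67; pred: 3+1-1=3
Step 6: prey: 67+13-4=76; pred: 3+2-1=4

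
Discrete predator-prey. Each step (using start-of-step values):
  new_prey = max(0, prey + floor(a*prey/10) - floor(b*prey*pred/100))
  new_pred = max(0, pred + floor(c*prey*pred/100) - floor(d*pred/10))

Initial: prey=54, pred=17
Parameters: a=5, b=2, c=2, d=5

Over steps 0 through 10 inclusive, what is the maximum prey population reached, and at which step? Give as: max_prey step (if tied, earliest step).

Answer: 63 1

Derivation:
Step 1: prey: 54+27-18=63; pred: 17+18-8=27
Step 2: prey: 63+31-34=60; pred: 27+34-13=48
Step 3: prey: 60+30-57=33; pred: 48+57-24=81
Step 4: prey: 33+16-53=0; pred: 81+53-40=94
Step 5: prey: 0+0-0=0; pred: 94+0-47=47
Step 6: prey: 0+0-0=0; pred: 47+0-23=24
Step 7: prey: 0+0-0=0; pred: 24+0-12=12
Step 8: prey: 0+0-0=0; pred: 12+0-6=6
Step 9: prey: 0+0-0=0; pred: 6+0-3=3
Step 10: prey: 0+0-0=0; pred: 3+0-1=2
Max prey = 63 at step 1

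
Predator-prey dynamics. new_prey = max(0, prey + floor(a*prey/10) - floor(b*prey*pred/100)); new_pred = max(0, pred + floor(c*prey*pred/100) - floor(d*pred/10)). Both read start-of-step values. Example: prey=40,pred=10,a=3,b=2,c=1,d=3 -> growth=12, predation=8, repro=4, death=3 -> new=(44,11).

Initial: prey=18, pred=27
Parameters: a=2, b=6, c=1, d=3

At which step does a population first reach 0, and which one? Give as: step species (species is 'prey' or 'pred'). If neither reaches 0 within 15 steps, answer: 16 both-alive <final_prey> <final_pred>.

Answer: 1 prey

Derivation:
Step 1: prey: 18+3-29=0; pred: 27+4-8=23
First extinction: prey at step 1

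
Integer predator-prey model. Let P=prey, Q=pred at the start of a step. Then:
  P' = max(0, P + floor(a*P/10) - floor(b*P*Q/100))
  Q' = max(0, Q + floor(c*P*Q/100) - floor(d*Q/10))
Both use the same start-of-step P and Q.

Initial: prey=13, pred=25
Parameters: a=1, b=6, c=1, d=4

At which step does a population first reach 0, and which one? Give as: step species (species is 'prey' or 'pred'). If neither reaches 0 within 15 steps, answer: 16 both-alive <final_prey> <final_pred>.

Answer: 1 prey

Derivation:
Step 1: prey: 13+1-19=0; pred: 25+3-10=18
First extinction: prey at step 1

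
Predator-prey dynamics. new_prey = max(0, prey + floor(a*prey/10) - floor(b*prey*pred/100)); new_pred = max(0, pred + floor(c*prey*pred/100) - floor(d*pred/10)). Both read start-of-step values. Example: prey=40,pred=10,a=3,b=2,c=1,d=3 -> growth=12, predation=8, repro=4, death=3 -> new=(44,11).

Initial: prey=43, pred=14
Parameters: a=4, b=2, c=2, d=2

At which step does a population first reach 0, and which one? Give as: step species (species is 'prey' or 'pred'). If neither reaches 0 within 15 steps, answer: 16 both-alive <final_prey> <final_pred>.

Step 1: prey: 43+17-12=48; pred: 14+12-2=24
Step 2: prey: 48+19-23=44; pred: 24+23-4=43
Step 3: prey: 44+17-37=24; pred: 43+37-8=72
Step 4: prey: 24+9-34=0; pred: 72+34-14=92
First extinction: prey at step 4

Answer: 4 prey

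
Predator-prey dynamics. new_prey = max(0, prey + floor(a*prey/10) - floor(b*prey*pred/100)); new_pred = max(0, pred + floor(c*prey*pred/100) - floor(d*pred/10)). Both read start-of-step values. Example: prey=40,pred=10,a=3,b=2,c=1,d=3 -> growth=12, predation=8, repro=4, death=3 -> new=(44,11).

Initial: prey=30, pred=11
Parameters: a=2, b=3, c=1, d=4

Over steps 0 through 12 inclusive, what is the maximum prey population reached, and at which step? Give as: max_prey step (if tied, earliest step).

Step 1: prey: 30+6-9=27; pred: 11+3-4=10
Step 2: prey: 27+5-8=24; pred: 10+2-4=8
Step 3: prey: 24+4-5=23; pred: 8+1-3=6
Step 4: prey: 23+4-4=23; pred: 6+1-2=5
Step 5: prey: 23+4-3=24; pred: 5+1-2=4
Step 6: prey: 24+4-2=26; pred: 4+0-1=3
Step 7: prey: 26+5-2=29; pred: 3+0-1=2
Step 8: prey: 29+5-1=33; pred: 2+0-0=2
Step 9: prey: 33+6-1=38; pred: 2+0-0=2
Step 10: prey: 38+7-2=43; pred: 2+0-0=2
Step 11: prey: 43+8-2=49; pred: 2+0-0=2
Step 12: prey: 49+9-2=56; pred: 2+0-0=2
Max prey = 56 at step 12

Answer: 56 12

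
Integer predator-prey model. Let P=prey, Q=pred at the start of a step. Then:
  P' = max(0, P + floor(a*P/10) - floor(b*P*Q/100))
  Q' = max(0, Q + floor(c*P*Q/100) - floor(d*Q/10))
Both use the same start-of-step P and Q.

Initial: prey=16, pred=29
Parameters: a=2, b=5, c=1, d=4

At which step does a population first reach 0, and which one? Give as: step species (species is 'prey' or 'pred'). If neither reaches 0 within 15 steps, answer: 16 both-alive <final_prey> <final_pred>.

Step 1: prey: 16+3-23=0; pred: 29+4-11=22
First extinction: prey at step 1

Answer: 1 prey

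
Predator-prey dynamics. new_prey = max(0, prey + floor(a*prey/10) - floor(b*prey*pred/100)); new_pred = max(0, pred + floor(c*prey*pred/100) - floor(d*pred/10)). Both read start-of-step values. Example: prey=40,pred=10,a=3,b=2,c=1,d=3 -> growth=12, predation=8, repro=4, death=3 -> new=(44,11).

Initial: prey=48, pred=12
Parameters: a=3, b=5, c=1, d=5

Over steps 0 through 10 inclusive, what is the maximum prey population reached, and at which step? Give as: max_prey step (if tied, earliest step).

Answer: 56 10

Derivation:
Step 1: prey: 48+14-28=34; pred: 12+5-6=11
Step 2: prey: 34+10-18=26; pred: 11+3-5=9
Step 3: prey: 26+7-11=22; pred: 9+2-4=7
Step 4: prey: 22+6-7=21; pred: 7+1-3=5
Step 5: prey: 21+6-5=22; pred: 5+1-2=4
Step 6: prey: 22+6-4=24; pred: 4+0-2=2
Step 7: prey: 24+7-2=29; pred: 2+0-1=1
Step 8: prey: 29+8-1=36; pred: 1+0-0=1
Step 9: prey: 36+10-1=45; pred: 1+0-0=1
Step 10: prey: 45+13-2=56; pred: 1+0-0=1
Max prey = 56 at step 10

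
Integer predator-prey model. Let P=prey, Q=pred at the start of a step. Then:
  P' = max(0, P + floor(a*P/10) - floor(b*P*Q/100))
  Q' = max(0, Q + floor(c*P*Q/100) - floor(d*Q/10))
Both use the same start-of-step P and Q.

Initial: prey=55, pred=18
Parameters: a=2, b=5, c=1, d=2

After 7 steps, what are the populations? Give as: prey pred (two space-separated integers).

Step 1: prey: 55+11-49=17; pred: 18+9-3=24
Step 2: prey: 17+3-20=0; pred: 24+4-4=24
Step 3: prey: 0+0-0=0; pred: 24+0-4=20
Step 4: prey: 0+0-0=0; pred: 20+0-4=16
Step 5: prey: 0+0-0=0; pred: 16+0-3=13
Step 6: prey: 0+0-0=0; pred: 13+0-2=11
Step 7: prey: 0+0-0=0; pred: 11+0-2=9

Answer: 0 9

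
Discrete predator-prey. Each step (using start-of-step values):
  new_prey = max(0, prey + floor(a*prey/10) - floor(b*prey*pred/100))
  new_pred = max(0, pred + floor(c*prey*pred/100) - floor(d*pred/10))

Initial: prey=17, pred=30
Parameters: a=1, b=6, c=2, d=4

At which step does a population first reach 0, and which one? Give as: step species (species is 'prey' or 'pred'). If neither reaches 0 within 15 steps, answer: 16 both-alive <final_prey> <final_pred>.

Step 1: prey: 17+1-30=0; pred: 30+10-12=28
First extinction: prey at step 1

Answer: 1 prey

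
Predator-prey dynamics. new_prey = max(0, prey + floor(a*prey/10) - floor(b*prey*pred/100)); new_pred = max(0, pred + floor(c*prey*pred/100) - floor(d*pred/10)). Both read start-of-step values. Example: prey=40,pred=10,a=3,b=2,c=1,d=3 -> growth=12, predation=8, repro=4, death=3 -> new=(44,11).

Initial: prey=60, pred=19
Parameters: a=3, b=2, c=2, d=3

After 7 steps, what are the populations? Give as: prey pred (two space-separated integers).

Answer: 0 23

Derivation:
Step 1: prey: 60+18-22=56; pred: 19+22-5=36
Step 2: prey: 56+16-40=32; pred: 36+40-10=66
Step 3: prey: 32+9-42=0; pred: 66+42-19=89
Step 4: prey: 0+0-0=0; pred: 89+0-26=63
Step 5: prey: 0+0-0=0; pred: 63+0-18=45
Step 6: prey: 0+0-0=0; pred: 45+0-13=32
Step 7: prey: 0+0-0=0; pred: 32+0-9=23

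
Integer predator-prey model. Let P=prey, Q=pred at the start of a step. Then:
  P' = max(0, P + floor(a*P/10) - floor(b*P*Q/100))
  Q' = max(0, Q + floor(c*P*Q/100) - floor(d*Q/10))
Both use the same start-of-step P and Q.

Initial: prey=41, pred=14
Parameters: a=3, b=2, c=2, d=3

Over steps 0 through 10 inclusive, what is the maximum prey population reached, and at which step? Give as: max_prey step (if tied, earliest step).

Step 1: prey: 41+12-11=42; pred: 14+11-4=21
Step 2: prey: 42+12-17=37; pred: 21+17-6=32
Step 3: prey: 37+11-23=25; pred: 32+23-9=46
Step 4: prey: 25+7-23=9; pred: 46+23-13=56
Step 5: prey: 9+2-10=1; pred: 56+10-16=50
Step 6: prey: 1+0-1=0; pred: 50+1-15=36
Step 7: prey: 0+0-0=0; pred: 36+0-10=26
Step 8: prey: 0+0-0=0; pred: 26+0-7=19
Step 9: prey: 0+0-0=0; pred: 19+0-5=14
Step 10: prey: 0+0-0=0; pred: 14+0-4=10
Max prey = 42 at step 1

Answer: 42 1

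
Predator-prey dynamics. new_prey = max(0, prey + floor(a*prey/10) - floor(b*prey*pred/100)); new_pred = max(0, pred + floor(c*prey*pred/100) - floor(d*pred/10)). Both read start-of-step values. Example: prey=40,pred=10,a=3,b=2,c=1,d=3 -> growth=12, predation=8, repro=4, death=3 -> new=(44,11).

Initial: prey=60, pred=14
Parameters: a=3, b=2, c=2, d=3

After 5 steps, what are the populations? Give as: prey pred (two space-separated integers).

Step 1: prey: 60+18-16=62; pred: 14+16-4=26
Step 2: prey: 62+18-32=48; pred: 26+32-7=51
Step 3: prey: 48+14-48=14; pred: 51+48-15=84
Step 4: prey: 14+4-23=0; pred: 84+23-25=82
Step 5: prey: 0+0-0=0; pred: 82+0-24=58

Answer: 0 58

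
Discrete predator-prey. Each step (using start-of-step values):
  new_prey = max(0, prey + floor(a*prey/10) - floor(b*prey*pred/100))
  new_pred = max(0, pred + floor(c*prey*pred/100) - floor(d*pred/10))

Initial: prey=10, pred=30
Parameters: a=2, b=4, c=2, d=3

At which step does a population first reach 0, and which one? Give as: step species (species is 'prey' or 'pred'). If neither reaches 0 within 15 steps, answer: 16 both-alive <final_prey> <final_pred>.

Answer: 1 prey

Derivation:
Step 1: prey: 10+2-12=0; pred: 30+6-9=27
First extinction: prey at step 1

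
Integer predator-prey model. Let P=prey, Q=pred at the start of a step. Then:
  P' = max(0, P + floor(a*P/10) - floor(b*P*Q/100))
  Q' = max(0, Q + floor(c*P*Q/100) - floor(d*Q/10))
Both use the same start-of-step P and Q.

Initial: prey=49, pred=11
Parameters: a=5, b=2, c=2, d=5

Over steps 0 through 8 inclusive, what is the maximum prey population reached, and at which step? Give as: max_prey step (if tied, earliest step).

Answer: 74 2

Derivation:
Step 1: prey: 49+24-10=63; pred: 11+10-5=16
Step 2: prey: 63+31-20=74; pred: 16+20-8=28
Step 3: prey: 74+37-41=70; pred: 28+41-14=55
Step 4: prey: 70+35-77=28; pred: 55+77-27=105
Step 5: prey: 28+14-58=0; pred: 105+58-52=111
Step 6: prey: 0+0-0=0; pred: 111+0-55=56
Step 7: prey: 0+0-0=0; pred: 56+0-28=28
Step 8: prey: 0+0-0=0; pred: 28+0-14=14
Max prey = 74 at step 2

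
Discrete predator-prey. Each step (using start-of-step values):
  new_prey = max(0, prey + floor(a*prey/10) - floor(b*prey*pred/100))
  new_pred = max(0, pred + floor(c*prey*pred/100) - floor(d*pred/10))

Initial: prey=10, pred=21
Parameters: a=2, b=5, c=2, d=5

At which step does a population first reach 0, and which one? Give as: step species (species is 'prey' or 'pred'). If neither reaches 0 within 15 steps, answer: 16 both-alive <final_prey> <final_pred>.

Answer: 16 both-alive 1 1

Derivation:
Step 1: prey: 10+2-10=2; pred: 21+4-10=15
Step 2: prey: 2+0-1=1; pred: 15+0-7=8
Step 3: prey: 1+0-0=1; pred: 8+0-4=4
Step 4: prey: 1+0-0=1; pred: 4+0-2=2
Step 5: prey: 1+0-0=1; pred: 2+0-1=1
Step 6: prey: 1+0-0=1; pred: 1+0-0=1
Steps 7-15: state stable at prey=1, pred=1 (no change)
No extinction within 15 steps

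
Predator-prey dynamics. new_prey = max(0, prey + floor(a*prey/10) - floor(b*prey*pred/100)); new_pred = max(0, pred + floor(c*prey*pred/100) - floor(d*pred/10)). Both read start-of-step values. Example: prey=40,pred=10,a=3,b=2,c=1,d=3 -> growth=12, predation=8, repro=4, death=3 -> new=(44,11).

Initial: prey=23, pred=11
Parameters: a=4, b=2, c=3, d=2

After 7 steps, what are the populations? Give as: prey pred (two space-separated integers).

Step 1: prey: 23+9-5=27; pred: 11+7-2=16
Step 2: prey: 27+10-8=29; pred: 16+12-3=25
Step 3: prey: 29+11-14=26; pred: 25+21-5=41
Step 4: prey: 26+10-21=15; pred: 41+31-8=64
Step 5: prey: 15+6-19=2; pred: 64+28-12=80
Step 6: prey: 2+0-3=0; pred: 80+4-16=68
Step 7: prey: 0+0-0=0; pred: 68+0-13=55

Answer: 0 55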